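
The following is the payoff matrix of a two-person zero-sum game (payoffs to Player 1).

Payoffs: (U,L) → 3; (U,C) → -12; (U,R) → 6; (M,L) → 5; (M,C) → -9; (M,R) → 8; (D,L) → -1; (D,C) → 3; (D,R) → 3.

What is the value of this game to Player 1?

1/3

Row minima: U → -12, M → -9, D → -1; maximin = -1.
Column maxima: L → 5, C → 3, R → 8; minimax = 3.
-1 ≠ 3, so there is no saddle point; optimal play is mixed.
U is strictly dominated by M, so Player 1 never plays it.
R is strictly dominated by L (it gives Player 1 strictly more in every row), so Player 2 never plays it.
On the remaining 2×2 (M, D vs L, C):
Let Player 1 play M with probability p. Expected payoff against L: 5p + (-1)(1−p) = 6p − 1; against C: (-9)p + 3(1−p) = −12p + 3.
Setting these equal: 6p − 1 = −12p + 3 ⇒ 18p = 4 ⇒ p = 2/9, and the value is (6)·(2/9) − 1 = 1/3.
For Player 2: with q = P(L), equating M's and D's payoffs gives 14q − 9 = −4q + 3 ⇒ q = 2/3.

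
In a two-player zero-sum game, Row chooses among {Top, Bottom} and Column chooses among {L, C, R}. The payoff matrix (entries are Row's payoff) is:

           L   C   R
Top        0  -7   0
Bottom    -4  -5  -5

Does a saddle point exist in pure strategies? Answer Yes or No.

Yes

Row minima: Top → -7, Bottom → -5; maximin = -5.
Column maxima: L → 0, C → -5, R → 0; minimax = -5.
maximin = minimax = -5, so a saddle point exists.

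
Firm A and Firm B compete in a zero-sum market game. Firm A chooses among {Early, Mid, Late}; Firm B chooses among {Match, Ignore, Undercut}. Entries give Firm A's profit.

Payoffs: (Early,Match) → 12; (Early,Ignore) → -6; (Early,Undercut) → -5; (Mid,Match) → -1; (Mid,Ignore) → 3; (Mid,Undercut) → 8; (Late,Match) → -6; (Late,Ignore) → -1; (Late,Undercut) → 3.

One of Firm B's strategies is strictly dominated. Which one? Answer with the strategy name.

Undercut

Ignore holds Firm A's payoff strictly below Undercut in every row: -6 < -5, 3 < 8, -1 < 3.
So Undercut is strictly dominated for Firm B.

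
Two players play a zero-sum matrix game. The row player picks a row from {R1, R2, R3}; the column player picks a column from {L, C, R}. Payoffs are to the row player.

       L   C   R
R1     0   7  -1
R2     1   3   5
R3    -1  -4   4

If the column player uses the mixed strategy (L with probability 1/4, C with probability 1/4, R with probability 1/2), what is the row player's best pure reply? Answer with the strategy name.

Expected payoff of R1: (1/4)·0 + (1/4)·7 + (1/2)·(-1) = 5/4.
Expected payoff of R2: (1/4)·1 + (1/4)·3 + (1/2)·5 = 7/2.
Expected payoff of R3: (1/4)·(-1) + (1/4)·(-4) + (1/2)·4 = 3/4.
The largest is 7/2, so the row player's best response is R2.

R2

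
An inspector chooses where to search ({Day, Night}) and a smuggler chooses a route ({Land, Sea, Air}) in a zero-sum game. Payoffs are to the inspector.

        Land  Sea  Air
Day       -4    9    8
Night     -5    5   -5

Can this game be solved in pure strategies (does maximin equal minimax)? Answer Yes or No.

Yes

Row minima: Day → -4, Night → -5; maximin = -4.
Column maxima: Land → -4, Sea → 9, Air → 8; minimax = -4.
maximin = minimax = -4, so a saddle point exists.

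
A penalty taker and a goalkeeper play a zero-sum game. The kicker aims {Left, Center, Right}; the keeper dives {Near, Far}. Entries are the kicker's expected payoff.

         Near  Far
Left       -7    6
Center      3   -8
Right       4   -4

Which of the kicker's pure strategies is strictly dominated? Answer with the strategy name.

Center

Right gives a strictly higher payoff than Center against every column: 4 > 3, -4 > -8.
So Center is strictly dominated and the kicker never plays it.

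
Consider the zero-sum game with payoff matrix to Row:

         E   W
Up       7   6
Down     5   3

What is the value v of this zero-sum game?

Row minima: Up → 6, Down → 3; maximin = 6.
Column maxima: E → 7, W → 6; minimax = 6.
Since maximin = minimax = 6, there is a saddle point and the value is 6.

6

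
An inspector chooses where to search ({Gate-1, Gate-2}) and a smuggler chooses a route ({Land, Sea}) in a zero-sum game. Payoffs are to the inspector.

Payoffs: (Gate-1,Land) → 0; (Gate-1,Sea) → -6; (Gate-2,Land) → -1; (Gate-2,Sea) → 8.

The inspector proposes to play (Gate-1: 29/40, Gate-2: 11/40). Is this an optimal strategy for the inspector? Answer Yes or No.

Against Land this mix gives (29/40)·0 + (11/40)·(-1) = -11/40.
Against Sea this mix gives (29/40)·(-6) + (11/40)·8 = -43/20.
The smuggler will play Sea, holding the inspector to -43/20. Shifting weight toward the row that does better against Sea would raise this floor (the equalizing mix achieves -2/5 against both Sea and Land), so the proposed strategy is not optimal.

No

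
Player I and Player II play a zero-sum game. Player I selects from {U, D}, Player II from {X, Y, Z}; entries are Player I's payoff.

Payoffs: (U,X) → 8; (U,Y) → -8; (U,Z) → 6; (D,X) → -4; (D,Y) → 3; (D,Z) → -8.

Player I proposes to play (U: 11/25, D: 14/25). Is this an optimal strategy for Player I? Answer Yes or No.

Yes

Against X this mix gives (11/25)·8 + (14/25)·(-4) = 32/25.
Against Y this mix gives (11/25)·(-8) + (14/25)·3 = -46/25.
Against Z this mix gives (11/25)·6 + (14/25)·(-8) = -46/25.
All of Player II's active replies (Y, Z) yield -46/25, and no column does worse for Player I. The mix makes Player II indifferent and guarantees -46/25, so it is optimal.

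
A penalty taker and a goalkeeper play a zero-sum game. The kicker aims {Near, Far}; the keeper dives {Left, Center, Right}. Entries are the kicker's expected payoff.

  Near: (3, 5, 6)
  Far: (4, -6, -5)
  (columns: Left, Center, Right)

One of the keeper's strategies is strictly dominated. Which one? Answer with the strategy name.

Center holds the kicker's payoff strictly below Right in every row: 5 < 6, -6 < -5.
So Right is strictly dominated for the keeper.

Right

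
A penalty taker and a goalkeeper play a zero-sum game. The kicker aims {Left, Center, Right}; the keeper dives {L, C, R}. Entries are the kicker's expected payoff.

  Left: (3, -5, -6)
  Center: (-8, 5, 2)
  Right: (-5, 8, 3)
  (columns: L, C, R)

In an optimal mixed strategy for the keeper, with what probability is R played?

Row minima: Left → -6, Center → -8, Right → -5; maximin = -5.
Column maxima: L → 3, C → 8, R → 3; minimax = 3.
-5 ≠ 3, so there is no saddle point; optimal play is mixed.
Center is strictly dominated by Right, so the kicker never plays it.
C is strictly dominated by R (it gives the kicker strictly more in every row), so the keeper never plays it.
On the remaining 2×2 (Left, Right vs L, R):
Let the kicker play Left with probability p. Expected payoff against L: 3p + (-5)(1−p) = 8p − 5; against R: (-6)p + 3(1−p) = −9p + 3.
Setting these equal: 8p − 5 = −9p + 3 ⇒ 17p = 8 ⇒ p = 8/17, and the value is (8)·(8/17) − 5 = -21/17.
For the keeper: with q = P(L), equating Left's and Right's payoffs gives 9q − 6 = −8q + 3 ⇒ q = 9/17.

8/17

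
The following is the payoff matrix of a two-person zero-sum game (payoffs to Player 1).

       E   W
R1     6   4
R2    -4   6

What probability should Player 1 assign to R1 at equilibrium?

5/6

Row minima: R1 → 4, R2 → -4; maximin = 4.
Column maxima: E → 6, W → 6; minimax = 6.
4 ≠ 6, so there is no saddle point; optimal play is mixed.
Let Player 1 play R1 with probability p. Expected payoff against E: 6p + (-4)(1−p) = 10p − 4; against W: 4p + 6(1−p) = −2p + 6.
Setting these equal: 10p − 4 = −2p + 6 ⇒ 12p = 10 ⇒ p = 5/6, and the value is (10)·(5/6) − 4 = 13/3.
For Player 2: with q = P(E), equating R1's and R2's payoffs gives 2q + 4 = −10q + 6 ⇒ q = 1/6.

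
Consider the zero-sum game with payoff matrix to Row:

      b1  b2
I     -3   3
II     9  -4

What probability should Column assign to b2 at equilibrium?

12/19

Row minima: I → -3, II → -4; maximin = -3.
Column maxima: b1 → 9, b2 → 3; minimax = 3.
-3 ≠ 3, so there is no saddle point; optimal play is mixed.
Let Row play I with probability p. Expected payoff against b1: (-3)p + 9(1−p) = −12p + 9; against b2: 3p + (-4)(1−p) = 7p − 4.
Setting these equal: −12p + 9 = 7p − 4 ⇒ −19p = -13 ⇒ p = 13/19, and the value is (-12)·(13/19) + 9 = 15/19.
For Column: with q = P(b1), equating I's and II's payoffs gives −6q + 3 = 13q − 4 ⇒ q = 7/19.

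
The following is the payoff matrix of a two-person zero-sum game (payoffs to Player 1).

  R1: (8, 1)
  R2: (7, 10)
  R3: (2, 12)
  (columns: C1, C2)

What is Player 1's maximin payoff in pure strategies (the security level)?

7

Row minima: R1 → 1, R2 → 7, R3 → 2.
The best of these is 7.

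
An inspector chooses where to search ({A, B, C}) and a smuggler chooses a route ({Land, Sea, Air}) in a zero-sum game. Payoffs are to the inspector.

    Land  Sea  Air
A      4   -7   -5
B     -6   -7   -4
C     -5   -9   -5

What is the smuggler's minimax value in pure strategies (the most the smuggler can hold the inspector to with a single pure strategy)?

-7

Column maxima: Land → 4, Sea → -7, Air → -4.
The smallest of these is -7.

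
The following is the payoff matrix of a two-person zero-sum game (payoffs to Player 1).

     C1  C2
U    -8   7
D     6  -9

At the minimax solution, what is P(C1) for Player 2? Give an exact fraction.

8/15

Row minima: U → -8, D → -9; maximin = -8.
Column maxima: C1 → 6, C2 → 7; minimax = 6.
-8 ≠ 6, so there is no saddle point; optimal play is mixed.
Let Player 1 play U with probability p. Expected payoff against C1: (-8)p + 6(1−p) = −14p + 6; against C2: 7p + (-9)(1−p) = 16p − 9.
Setting these equal: −14p + 6 = 16p − 9 ⇒ −30p = -15 ⇒ p = 1/2, and the value is (-14)·(1/2) + 6 = -1.
For Player 2: with q = P(C1), equating U's and D's payoffs gives −15q + 7 = 15q − 9 ⇒ q = 8/15.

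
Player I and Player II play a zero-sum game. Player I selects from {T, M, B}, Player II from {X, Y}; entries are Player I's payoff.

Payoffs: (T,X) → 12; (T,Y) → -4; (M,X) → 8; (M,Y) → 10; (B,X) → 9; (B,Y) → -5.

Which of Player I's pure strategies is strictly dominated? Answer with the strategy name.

T gives a strictly higher payoff than B against every column: 12 > 9, -4 > -5.
So B is strictly dominated and Player I never plays it.

B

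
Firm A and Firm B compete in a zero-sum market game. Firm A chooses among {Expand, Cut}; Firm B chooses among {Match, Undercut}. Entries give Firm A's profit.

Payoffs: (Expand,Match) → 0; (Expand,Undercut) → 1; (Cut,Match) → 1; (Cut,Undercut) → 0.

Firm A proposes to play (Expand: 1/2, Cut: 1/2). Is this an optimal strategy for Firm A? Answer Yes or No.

Yes

Against Match this mix gives (1/2)·0 + (1/2)·1 = 1/2.
Against Undercut this mix gives (1/2)·1 + (1/2)·0 = 1/2.
All of Firm B's active replies (Match, Undercut) yield 1/2, and no column does worse for Firm A. The mix makes Firm B indifferent and guarantees 1/2, so it is optimal.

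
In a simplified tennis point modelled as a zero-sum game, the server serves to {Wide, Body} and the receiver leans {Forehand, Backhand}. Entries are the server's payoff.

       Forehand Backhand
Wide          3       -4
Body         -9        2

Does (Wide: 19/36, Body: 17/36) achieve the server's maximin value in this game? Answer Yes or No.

Against Forehand this mix gives (19/36)·3 + (17/36)·(-9) = -8/3.
Against Backhand this mix gives (19/36)·(-4) + (17/36)·2 = -7/6.
The receiver will play Forehand, holding the server to -8/3. Shifting weight toward the row that does better against Forehand would raise this floor (the equalizing mix achieves -5/3 against both Forehand and Backhand), so the proposed strategy is not optimal.

No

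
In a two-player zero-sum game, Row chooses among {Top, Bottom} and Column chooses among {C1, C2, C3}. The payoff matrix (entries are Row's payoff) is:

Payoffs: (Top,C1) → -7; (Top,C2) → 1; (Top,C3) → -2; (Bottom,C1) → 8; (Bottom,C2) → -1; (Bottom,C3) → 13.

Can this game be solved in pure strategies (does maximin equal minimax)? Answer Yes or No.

Row minima: Top → -7, Bottom → -1; maximin = -1.
Column maxima: C1 → 8, C2 → 1, C3 → 13; minimax = 1.
-1 ≠ 1, so no pure-strategy equilibrium exists.

No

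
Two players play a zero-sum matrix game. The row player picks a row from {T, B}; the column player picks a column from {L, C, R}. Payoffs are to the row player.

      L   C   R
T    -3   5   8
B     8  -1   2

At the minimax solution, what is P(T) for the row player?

Row minima: T → -3, B → -1; maximin = -1.
Column maxima: L → 8, C → 5, R → 8; minimax = 5.
-1 ≠ 5, so there is no saddle point; optimal play is mixed.
R is strictly dominated by C (it gives the row player strictly more in every row), so the column player never plays it.
On the remaining 2×2 (T, B vs L, C):
Let the row player play T with probability p. Expected payoff against L: (-3)p + 8(1−p) = −11p + 8; against C: 5p + (-1)(1−p) = 6p − 1.
Setting these equal: −11p + 8 = 6p − 1 ⇒ −17p = -9 ⇒ p = 9/17, and the value is (-11)·(9/17) + 8 = 37/17.
For the column player: with q = P(L), equating T's and B's payoffs gives −8q + 5 = 9q − 1 ⇒ q = 6/17.

9/17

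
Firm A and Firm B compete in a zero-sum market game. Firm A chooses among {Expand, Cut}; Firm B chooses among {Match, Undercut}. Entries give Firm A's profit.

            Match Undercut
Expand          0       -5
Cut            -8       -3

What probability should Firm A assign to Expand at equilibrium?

1/2

Row minima: Expand → -5, Cut → -8; maximin = -5.
Column maxima: Match → 0, Undercut → -3; minimax = -3.
-5 ≠ -3, so there is no saddle point; optimal play is mixed.
Let Firm A play Expand with probability p. Expected payoff against Match: 0p + (-8)(1−p) = 8p − 8; against Undercut: (-5)p + (-3)(1−p) = −2p − 3.
Setting these equal: 8p − 8 = −2p − 3 ⇒ 10p = 5 ⇒ p = 1/2, and the value is (8)·(1/2) − 8 = -4.
For Firm B: with q = P(Match), equating Expand's and Cut's payoffs gives 5q − 5 = −5q − 3 ⇒ q = 1/5.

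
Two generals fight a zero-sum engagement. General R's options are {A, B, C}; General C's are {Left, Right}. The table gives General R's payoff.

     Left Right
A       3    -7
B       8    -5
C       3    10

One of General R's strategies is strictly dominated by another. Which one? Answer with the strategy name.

B gives a strictly higher payoff than A against every column: 8 > 3, -5 > -7.
So A is strictly dominated and General R never plays it.

A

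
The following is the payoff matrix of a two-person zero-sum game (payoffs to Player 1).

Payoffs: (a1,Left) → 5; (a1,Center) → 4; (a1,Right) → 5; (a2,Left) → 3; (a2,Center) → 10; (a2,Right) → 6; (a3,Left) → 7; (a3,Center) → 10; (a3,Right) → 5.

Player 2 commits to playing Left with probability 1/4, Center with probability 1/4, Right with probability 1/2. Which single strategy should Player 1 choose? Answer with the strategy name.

a3

Expected payoff of a1: (1/4)·5 + (1/4)·4 + (1/2)·5 = 19/4.
Expected payoff of a2: (1/4)·3 + (1/4)·10 + (1/2)·6 = 25/4.
Expected payoff of a3: (1/4)·7 + (1/4)·10 + (1/2)·5 = 27/4.
The largest is 27/4, so Player 1's best response is a3.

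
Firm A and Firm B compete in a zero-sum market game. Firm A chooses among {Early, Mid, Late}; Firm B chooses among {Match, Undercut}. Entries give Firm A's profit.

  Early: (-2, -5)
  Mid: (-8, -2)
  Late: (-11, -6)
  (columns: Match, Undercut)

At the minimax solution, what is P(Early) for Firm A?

Row minima: Early → -5, Mid → -8, Late → -11; maximin = -5.
Column maxima: Match → -2, Undercut → -2; minimax = -2.
-5 ≠ -2, so there is no saddle point; optimal play is mixed.
Late is strictly dominated by Early, so Firm A never plays it.
On the remaining 2×2 (Early, Mid vs Match, Undercut):
Let Firm A play Early with probability p. Expected payoff against Match: (-2)p + (-8)(1−p) = 6p − 8; against Undercut: (-5)p + (-2)(1−p) = −3p − 2.
Setting these equal: 6p − 8 = −3p − 2 ⇒ 9p = 6 ⇒ p = 2/3, and the value is (6)·(2/3) − 8 = -4.
For Firm B: with q = P(Match), equating Early's and Mid's payoffs gives 3q − 5 = −6q − 2 ⇒ q = 1/3.

2/3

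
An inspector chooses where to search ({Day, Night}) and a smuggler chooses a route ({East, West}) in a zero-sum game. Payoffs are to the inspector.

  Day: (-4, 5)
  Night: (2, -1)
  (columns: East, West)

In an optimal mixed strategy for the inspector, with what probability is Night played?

Row minima: Day → -4, Night → -1; maximin = -1.
Column maxima: East → 2, West → 5; minimax = 2.
-1 ≠ 2, so there is no saddle point; optimal play is mixed.
Let the inspector play Day with probability p. Expected payoff against East: (-4)p + 2(1−p) = −6p + 2; against West: 5p + (-1)(1−p) = 6p − 1.
Setting these equal: −6p + 2 = 6p − 1 ⇒ −12p = -3 ⇒ p = 1/4, and the value is (-6)·(1/4) + 2 = 1/2.
For the smuggler: with q = P(East), equating Day's and Night's payoffs gives −9q + 5 = 3q − 1 ⇒ q = 1/2.

3/4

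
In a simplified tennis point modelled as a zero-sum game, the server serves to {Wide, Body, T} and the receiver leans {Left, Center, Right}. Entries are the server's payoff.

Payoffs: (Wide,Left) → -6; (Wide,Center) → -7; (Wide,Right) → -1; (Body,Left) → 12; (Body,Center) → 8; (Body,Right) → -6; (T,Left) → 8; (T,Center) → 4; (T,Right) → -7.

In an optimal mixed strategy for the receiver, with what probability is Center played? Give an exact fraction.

Row minima: Wide → -7, Body → -6, T → -7; maximin = -6.
Column maxima: Left → 12, Center → 8, Right → -1; minimax = -1.
-6 ≠ -1, so there is no saddle point; optimal play is mixed.
T is strictly dominated by Body, so the server never plays it.
Left is strictly dominated by Center (it gives the server strictly more in every row), so the receiver never plays it.
On the remaining 2×2 (Wide, Body vs Center, Right):
Let the server play Wide with probability p. Expected payoff against Center: (-7)p + 8(1−p) = −15p + 8; against Right: (-1)p + (-6)(1−p) = 5p − 6.
Setting these equal: −15p + 8 = 5p − 6 ⇒ −20p = -14 ⇒ p = 7/10, and the value is (-15)·(7/10) + 8 = -5/2.
For the receiver: with q = P(Center), equating Wide's and Body's payoffs gives −6q − 1 = 14q − 6 ⇒ q = 1/4.

1/4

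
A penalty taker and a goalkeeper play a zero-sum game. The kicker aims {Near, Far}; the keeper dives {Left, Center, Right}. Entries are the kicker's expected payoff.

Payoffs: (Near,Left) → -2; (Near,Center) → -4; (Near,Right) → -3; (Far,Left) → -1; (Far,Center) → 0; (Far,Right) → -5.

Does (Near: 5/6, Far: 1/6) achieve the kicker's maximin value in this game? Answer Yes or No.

Against Left this mix gives (5/6)·(-2) + (1/6)·(-1) = -11/6.
Against Center this mix gives (5/6)·(-4) + (1/6)·0 = -10/3.
Against Right this mix gives (5/6)·(-3) + (1/6)·(-5) = -10/3.
All of the keeper's active replies (Center, Right) yield -10/3, and no column does worse for the kicker. The mix makes the keeper indifferent and guarantees -10/3, so it is optimal.

Yes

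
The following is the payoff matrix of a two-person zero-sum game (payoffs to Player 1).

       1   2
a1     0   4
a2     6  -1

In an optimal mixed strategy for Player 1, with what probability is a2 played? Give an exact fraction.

Row minima: a1 → 0, a2 → -1; maximin = 0.
Column maxima: 1 → 6, 2 → 4; minimax = 4.
0 ≠ 4, so there is no saddle point; optimal play is mixed.
Let Player 1 play a1 with probability p. Expected payoff against 1: 0p + 6(1−p) = −6p + 6; against 2: 4p + (-1)(1−p) = 5p − 1.
Setting these equal: −6p + 6 = 5p − 1 ⇒ −11p = -7 ⇒ p = 7/11, and the value is (-6)·(7/11) + 6 = 24/11.
For Player 2: with q = P(1), equating a1's and a2's payoffs gives −4q + 4 = 7q − 1 ⇒ q = 5/11.

4/11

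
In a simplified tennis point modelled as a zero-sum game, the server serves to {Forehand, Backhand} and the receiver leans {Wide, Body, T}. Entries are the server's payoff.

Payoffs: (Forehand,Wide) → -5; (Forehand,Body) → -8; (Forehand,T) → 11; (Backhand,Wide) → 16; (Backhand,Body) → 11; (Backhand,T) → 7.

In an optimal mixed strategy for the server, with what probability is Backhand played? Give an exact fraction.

19/23

Row minima: Forehand → -8, Backhand → 7; maximin = 7.
Column maxima: Wide → 16, Body → 11, T → 11; minimax = 11.
7 ≠ 11, so there is no saddle point; optimal play is mixed.
Wide is strictly dominated by Body (it gives the server strictly more in every row), so the receiver never plays it.
On the remaining 2×2 (Forehand, Backhand vs Body, T):
Let the server play Forehand with probability p. Expected payoff against Body: (-8)p + 11(1−p) = −19p + 11; against T: 11p + 7(1−p) = 4p + 7.
Setting these equal: −19p + 11 = 4p + 7 ⇒ −23p = -4 ⇒ p = 4/23, and the value is (-19)·(4/23) + 11 = 177/23.
For the receiver: with q = P(Body), equating Forehand's and Backhand's payoffs gives −19q + 11 = 4q + 7 ⇒ q = 4/23.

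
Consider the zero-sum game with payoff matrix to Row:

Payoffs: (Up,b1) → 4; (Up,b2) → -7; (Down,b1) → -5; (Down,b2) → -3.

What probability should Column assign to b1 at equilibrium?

Row minima: Up → -7, Down → -5; maximin = -5.
Column maxima: b1 → 4, b2 → -3; minimax = -3.
-5 ≠ -3, so there is no saddle point; optimal play is mixed.
Let Row play Up with probability p. Expected payoff against b1: 4p + (-5)(1−p) = 9p − 5; against b2: (-7)p + (-3)(1−p) = −4p − 3.
Setting these equal: 9p − 5 = −4p − 3 ⇒ 13p = 2 ⇒ p = 2/13, and the value is (9)·(2/13) − 5 = -47/13.
For Column: with q = P(b1), equating Up's and Down's payoffs gives 11q − 7 = −2q − 3 ⇒ q = 4/13.

4/13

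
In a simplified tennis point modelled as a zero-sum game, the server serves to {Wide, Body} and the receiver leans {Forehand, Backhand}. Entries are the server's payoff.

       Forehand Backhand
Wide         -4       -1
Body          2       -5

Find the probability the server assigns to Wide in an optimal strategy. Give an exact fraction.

7/10

Row minima: Wide → -4, Body → -5; maximin = -4.
Column maxima: Forehand → 2, Backhand → -1; minimax = -1.
-4 ≠ -1, so there is no saddle point; optimal play is mixed.
Let the server play Wide with probability p. Expected payoff against Forehand: (-4)p + 2(1−p) = −6p + 2; against Backhand: (-1)p + (-5)(1−p) = 4p − 5.
Setting these equal: −6p + 2 = 4p − 5 ⇒ −10p = -7 ⇒ p = 7/10, and the value is (-6)·(7/10) + 2 = -11/5.
For the receiver: with q = P(Forehand), equating Wide's and Body's payoffs gives −3q − 1 = 7q − 5 ⇒ q = 2/5.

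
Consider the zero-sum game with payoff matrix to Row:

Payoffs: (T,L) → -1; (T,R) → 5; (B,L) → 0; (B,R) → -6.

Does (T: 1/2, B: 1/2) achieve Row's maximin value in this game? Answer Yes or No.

Yes

Against L this mix gives (1/2)·(-1) + (1/2)·0 = -1/2.
Against R this mix gives (1/2)·5 + (1/2)·(-6) = -1/2.
All of Column's active replies (L, R) yield -1/2, and no column does worse for Row. The mix makes Column indifferent and guarantees -1/2, so it is optimal.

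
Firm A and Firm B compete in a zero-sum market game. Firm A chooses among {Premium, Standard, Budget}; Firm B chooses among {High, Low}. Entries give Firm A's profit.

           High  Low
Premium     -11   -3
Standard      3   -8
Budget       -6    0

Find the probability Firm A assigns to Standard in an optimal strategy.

6/17

Row minima: Premium → -11, Standard → -8, Budget → -6; maximin = -6.
Column maxima: High → 3, Low → 0; minimax = 0.
-6 ≠ 0, so there is no saddle point; optimal play is mixed.
Premium is strictly dominated by Budget, so Firm A never plays it.
On the remaining 2×2 (Standard, Budget vs High, Low):
Let Firm A play Standard with probability p. Expected payoff against High: 3p + (-6)(1−p) = 9p − 6; against Low: (-8)p + 0(1−p) = −8p.
Setting these equal: 9p − 6 = −8p ⇒ 17p = 6 ⇒ p = 6/17, and the value is (9)·(6/17) − 6 = -48/17.
For Firm B: with q = P(High), equating Standard's and Budget's payoffs gives 11q − 8 = −6q ⇒ q = 8/17.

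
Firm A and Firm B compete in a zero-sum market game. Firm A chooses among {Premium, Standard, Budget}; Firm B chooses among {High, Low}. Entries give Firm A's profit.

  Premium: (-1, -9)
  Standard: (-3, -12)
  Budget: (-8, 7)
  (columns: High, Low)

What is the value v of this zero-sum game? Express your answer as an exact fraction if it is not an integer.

-79/23

Row minima: Premium → -9, Standard → -12, Budget → -8; maximin = -8.
Column maxima: High → -1, Low → 7; minimax = -1.
-8 ≠ -1, so there is no saddle point; optimal play is mixed.
Standard is strictly dominated by Premium, so Firm A never plays it.
On the remaining 2×2 (Premium, Budget vs High, Low):
Let Firm A play Premium with probability p. Expected payoff against High: (-1)p + (-8)(1−p) = 7p − 8; against Low: (-9)p + 7(1−p) = −16p + 7.
Setting these equal: 7p − 8 = −16p + 7 ⇒ 23p = 15 ⇒ p = 15/23, and the value is (7)·(15/23) − 8 = -79/23.
For Firm B: with q = P(High), equating Premium's and Budget's payoffs gives 8q − 9 = −15q + 7 ⇒ q = 16/23.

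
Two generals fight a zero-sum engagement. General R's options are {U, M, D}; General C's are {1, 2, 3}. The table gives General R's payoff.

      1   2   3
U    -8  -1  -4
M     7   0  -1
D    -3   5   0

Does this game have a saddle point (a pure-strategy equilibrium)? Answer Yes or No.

Row minima: U → -8, M → -1, D → -3; maximin = -1.
Column maxima: 1 → 7, 2 → 5, 3 → 0; minimax = 0.
-1 ≠ 0, so no pure-strategy equilibrium exists.

No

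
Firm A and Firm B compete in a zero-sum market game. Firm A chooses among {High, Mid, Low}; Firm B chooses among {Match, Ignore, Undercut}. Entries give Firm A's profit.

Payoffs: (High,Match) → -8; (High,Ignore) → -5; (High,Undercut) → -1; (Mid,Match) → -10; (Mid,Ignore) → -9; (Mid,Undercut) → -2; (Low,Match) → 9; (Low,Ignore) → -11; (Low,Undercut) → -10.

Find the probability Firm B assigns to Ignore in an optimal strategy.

Row minima: High → -8, Mid → -10, Low → -11; maximin = -8.
Column maxima: Match → 9, Ignore → -5, Undercut → -1; minimax = -5.
-8 ≠ -5, so there is no saddle point; optimal play is mixed.
Mid is strictly dominated by High, so Firm A never plays it.
Undercut is strictly dominated by Ignore (it gives Firm A strictly more in every row), so Firm B never plays it.
On the remaining 2×2 (High, Low vs Match, Ignore):
Let Firm A play High with probability p. Expected payoff against Match: (-8)p + 9(1−p) = −17p + 9; against Ignore: (-5)p + (-11)(1−p) = 6p − 11.
Setting these equal: −17p + 9 = 6p − 11 ⇒ −23p = -20 ⇒ p = 20/23, and the value is (-17)·(20/23) + 9 = -133/23.
For Firm B: with q = P(Match), equating High's and Low's payoffs gives −3q − 5 = 20q − 11 ⇒ q = 6/23.

17/23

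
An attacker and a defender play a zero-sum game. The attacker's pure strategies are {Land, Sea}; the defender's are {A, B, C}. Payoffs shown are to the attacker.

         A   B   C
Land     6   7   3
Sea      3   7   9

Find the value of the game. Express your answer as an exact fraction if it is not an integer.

5

Row minima: Land → 3, Sea → 3; maximin = 3.
Column maxima: A → 6, B → 7, C → 9; minimax = 6.
3 ≠ 6, so there is no saddle point; optimal play is mixed.
B is strictly dominated by A (it gives the attacker strictly more in every row), so the defender never plays it.
On the remaining 2×2 (Land, Sea vs A, C):
Let the attacker play Land with probability p. Expected payoff against A: 6p + 3(1−p) = 3p + 3; against C: 3p + 9(1−p) = −6p + 9.
Setting these equal: 3p + 3 = −6p + 9 ⇒ 9p = 6 ⇒ p = 2/3, and the value is (3)·(2/3) + 3 = 5.
For the defender: with q = P(A), equating Land's and Sea's payoffs gives 3q + 3 = −6q + 9 ⇒ q = 2/3.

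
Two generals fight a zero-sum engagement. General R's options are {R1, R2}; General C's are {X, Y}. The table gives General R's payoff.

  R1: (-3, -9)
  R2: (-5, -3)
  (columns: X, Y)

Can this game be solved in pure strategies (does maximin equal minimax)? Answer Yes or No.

No

Row minima: R1 → -9, R2 → -5; maximin = -5.
Column maxima: X → -3, Y → -3; minimax = -3.
-5 ≠ -3, so no pure-strategy equilibrium exists.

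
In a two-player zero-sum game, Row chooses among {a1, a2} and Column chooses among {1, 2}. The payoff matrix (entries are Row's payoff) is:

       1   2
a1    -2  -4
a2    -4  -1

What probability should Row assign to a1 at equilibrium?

Row minima: a1 → -4, a2 → -4; maximin = -4.
Column maxima: 1 → -2, 2 → -1; minimax = -2.
-4 ≠ -2, so there is no saddle point; optimal play is mixed.
Let Row play a1 with probability p. Expected payoff against 1: (-2)p + (-4)(1−p) = 2p − 4; against 2: (-4)p + (-1)(1−p) = −3p − 1.
Setting these equal: 2p − 4 = −3p − 1 ⇒ 5p = 3 ⇒ p = 3/5, and the value is (2)·(3/5) − 4 = -14/5.
For Column: with q = P(1), equating a1's and a2's payoffs gives 2q − 4 = −3q − 1 ⇒ q = 3/5.

3/5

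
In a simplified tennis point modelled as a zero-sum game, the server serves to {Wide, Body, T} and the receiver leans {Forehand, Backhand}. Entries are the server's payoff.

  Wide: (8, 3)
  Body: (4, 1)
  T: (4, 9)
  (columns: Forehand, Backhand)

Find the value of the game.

Row minima: Wide → 3, Body → 1, T → 4; maximin = 4.
Column maxima: Forehand → 8, Backhand → 9; minimax = 8.
4 ≠ 8, so there is no saddle point; optimal play is mixed.
Body is strictly dominated by Wide, so the server never plays it.
On the remaining 2×2 (Wide, T vs Forehand, Backhand):
Let the server play Wide with probability p. Expected payoff against Forehand: 8p + 4(1−p) = 4p + 4; against Backhand: 3p + 9(1−p) = −6p + 9.
Setting these equal: 4p + 4 = −6p + 9 ⇒ 10p = 5 ⇒ p = 1/2, and the value is (4)·(1/2) + 4 = 6.
For the receiver: with q = P(Forehand), equating Wide's and T's payoffs gives 5q + 3 = −5q + 9 ⇒ q = 3/5.

6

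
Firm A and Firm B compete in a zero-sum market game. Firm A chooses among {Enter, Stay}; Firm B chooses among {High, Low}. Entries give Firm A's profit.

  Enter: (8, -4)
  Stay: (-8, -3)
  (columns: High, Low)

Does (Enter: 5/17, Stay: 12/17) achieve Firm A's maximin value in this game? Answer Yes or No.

Yes

Against High this mix gives (5/17)·8 + (12/17)·(-8) = -56/17.
Against Low this mix gives (5/17)·(-4) + (12/17)·(-3) = -56/17.
All of Firm B's active replies (High, Low) yield -56/17, and no column does worse for Firm A. The mix makes Firm B indifferent and guarantees -56/17, so it is optimal.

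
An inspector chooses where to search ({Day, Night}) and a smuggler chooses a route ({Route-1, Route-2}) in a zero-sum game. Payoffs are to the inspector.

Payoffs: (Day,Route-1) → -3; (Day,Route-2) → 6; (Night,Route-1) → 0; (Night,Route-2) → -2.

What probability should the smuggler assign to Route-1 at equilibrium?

Row minima: Day → -3, Night → -2; maximin = -2.
Column maxima: Route-1 → 0, Route-2 → 6; minimax = 0.
-2 ≠ 0, so there is no saddle point; optimal play is mixed.
Let the inspector play Day with probability p. Expected payoff against Route-1: (-3)p + 0(1−p) = −3p; against Route-2: 6p + (-2)(1−p) = 8p − 2.
Setting these equal: −3p = 8p − 2 ⇒ −11p = -2 ⇒ p = 2/11, and the value is (-3)·(2/11) = -6/11.
For the smuggler: with q = P(Route-1), equating Day's and Night's payoffs gives −9q + 6 = 2q − 2 ⇒ q = 8/11.

8/11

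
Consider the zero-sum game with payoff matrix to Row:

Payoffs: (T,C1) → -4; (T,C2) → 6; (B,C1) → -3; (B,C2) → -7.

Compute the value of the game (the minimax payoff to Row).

-23/7

Row minima: T → -4, B → -7; maximin = -4.
Column maxima: C1 → -3, C2 → 6; minimax = -3.
-4 ≠ -3, so there is no saddle point; optimal play is mixed.
Let Row play T with probability p. Expected payoff against C1: (-4)p + (-3)(1−p) = −p − 3; against C2: 6p + (-7)(1−p) = 13p − 7.
Setting these equal: −p − 3 = 13p − 7 ⇒ −14p = -4 ⇒ p = 2/7, and the value is (-1)·(2/7) − 3 = -23/7.
For Column: with q = P(C1), equating T's and B's payoffs gives −10q + 6 = 4q − 7 ⇒ q = 13/14.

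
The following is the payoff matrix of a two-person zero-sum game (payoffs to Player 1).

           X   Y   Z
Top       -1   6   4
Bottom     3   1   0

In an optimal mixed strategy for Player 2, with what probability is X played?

1/2

Row minima: Top → -1, Bottom → 0; maximin = 0.
Column maxima: X → 3, Y → 6, Z → 4; minimax = 3.
0 ≠ 3, so there is no saddle point; optimal play is mixed.
Y is strictly dominated by Z (it gives Player 1 strictly more in every row), so Player 2 never plays it.
On the remaining 2×2 (Top, Bottom vs X, Z):
Let Player 1 play Top with probability p. Expected payoff against X: (-1)p + 3(1−p) = −4p + 3; against Z: 4p + 0(1−p) = 4p.
Setting these equal: −4p + 3 = 4p ⇒ −8p = -3 ⇒ p = 3/8, and the value is (-4)·(3/8) + 3 = 3/2.
For Player 2: with q = P(X), equating Top's and Bottom's payoffs gives −5q + 4 = 3q ⇒ q = 1/2.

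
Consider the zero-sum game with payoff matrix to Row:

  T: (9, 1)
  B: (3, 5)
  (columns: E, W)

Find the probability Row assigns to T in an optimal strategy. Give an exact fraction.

1/5

Row minima: T → 1, B → 3; maximin = 3.
Column maxima: E → 9, W → 5; minimax = 5.
3 ≠ 5, so there is no saddle point; optimal play is mixed.
Let Row play T with probability p. Expected payoff against E: 9p + 3(1−p) = 6p + 3; against W: 1p + 5(1−p) = −4p + 5.
Setting these equal: 6p + 3 = −4p + 5 ⇒ 10p = 2 ⇒ p = 1/5, and the value is (6)·(1/5) + 3 = 21/5.
For Column: with q = P(E), equating T's and B's payoffs gives 8q + 1 = −2q + 5 ⇒ q = 2/5.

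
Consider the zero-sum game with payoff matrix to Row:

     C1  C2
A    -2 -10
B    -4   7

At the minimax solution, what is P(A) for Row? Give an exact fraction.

Row minima: A → -10, B → -4; maximin = -4.
Column maxima: C1 → -2, C2 → 7; minimax = -2.
-4 ≠ -2, so there is no saddle point; optimal play is mixed.
Let Row play A with probability p. Expected payoff against C1: (-2)p + (-4)(1−p) = 2p − 4; against C2: (-10)p + 7(1−p) = −17p + 7.
Setting these equal: 2p − 4 = −17p + 7 ⇒ 19p = 11 ⇒ p = 11/19, and the value is (2)·(11/19) − 4 = -54/19.
For Column: with q = P(C1), equating A's and B's payoffs gives 8q − 10 = −11q + 7 ⇒ q = 17/19.

11/19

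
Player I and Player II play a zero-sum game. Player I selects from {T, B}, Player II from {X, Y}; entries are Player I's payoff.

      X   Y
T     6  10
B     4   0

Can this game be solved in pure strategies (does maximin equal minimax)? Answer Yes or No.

Row minima: T → 6, B → 0; maximin = 6.
Column maxima: X → 6, Y → 10; minimax = 6.
maximin = minimax = 6, so a saddle point exists.

Yes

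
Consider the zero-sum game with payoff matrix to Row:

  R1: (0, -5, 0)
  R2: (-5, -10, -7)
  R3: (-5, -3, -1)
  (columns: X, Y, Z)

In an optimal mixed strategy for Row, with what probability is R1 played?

Row minima: R1 → -5, R2 → -10, R3 → -5; maximin = -5.
Column maxima: X → 0, Y → -3, Z → 0; minimax = -3.
-5 ≠ -3, so there is no saddle point; optimal play is mixed.
R2 is strictly dominated by R1, so Row never plays it.
Z is strictly dominated by Y (it gives Row strictly more in every row), so Column never plays it.
On the remaining 2×2 (R1, R3 vs X, Y):
Let Row play R1 with probability p. Expected payoff against X: 0p + (-5)(1−p) = 5p − 5; against Y: (-5)p + (-3)(1−p) = −2p − 3.
Setting these equal: 5p − 5 = −2p − 3 ⇒ 7p = 2 ⇒ p = 2/7, and the value is (5)·(2/7) − 5 = -25/7.
For Column: with q = P(X), equating R1's and R3's payoffs gives 5q − 5 = −2q − 3 ⇒ q = 2/7.

2/7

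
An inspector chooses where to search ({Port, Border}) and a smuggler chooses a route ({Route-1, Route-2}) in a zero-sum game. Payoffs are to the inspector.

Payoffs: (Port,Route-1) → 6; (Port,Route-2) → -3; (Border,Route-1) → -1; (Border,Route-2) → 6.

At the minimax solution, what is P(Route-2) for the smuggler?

7/16

Row minima: Port → -3, Border → -1; maximin = -1.
Column maxima: Route-1 → 6, Route-2 → 6; minimax = 6.
-1 ≠ 6, so there is no saddle point; optimal play is mixed.
Let the inspector play Port with probability p. Expected payoff against Route-1: 6p + (-1)(1−p) = 7p − 1; against Route-2: (-3)p + 6(1−p) = −9p + 6.
Setting these equal: 7p − 1 = −9p + 6 ⇒ 16p = 7 ⇒ p = 7/16, and the value is (7)·(7/16) − 1 = 33/16.
For the smuggler: with q = P(Route-1), equating Port's and Border's payoffs gives 9q − 3 = −7q + 6 ⇒ q = 9/16.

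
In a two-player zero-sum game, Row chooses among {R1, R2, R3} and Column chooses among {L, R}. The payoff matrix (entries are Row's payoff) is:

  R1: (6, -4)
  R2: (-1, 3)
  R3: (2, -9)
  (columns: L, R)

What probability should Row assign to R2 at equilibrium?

5/7

Row minima: R1 → -4, R2 → -1, R3 → -9; maximin = -1.
Column maxima: L → 6, R → 3; minimax = 3.
-1 ≠ 3, so there is no saddle point; optimal play is mixed.
R3 is strictly dominated by R1, so Row never plays it.
On the remaining 2×2 (R1, R2 vs L, R):
Let Row play R1 with probability p. Expected payoff against L: 6p + (-1)(1−p) = 7p − 1; against R: (-4)p + 3(1−p) = −7p + 3.
Setting these equal: 7p − 1 = −7p + 3 ⇒ 14p = 4 ⇒ p = 2/7, and the value is (7)·(2/7) − 1 = 1.
For Column: with q = P(L), equating R1's and R2's payoffs gives 10q − 4 = −4q + 3 ⇒ q = 1/2.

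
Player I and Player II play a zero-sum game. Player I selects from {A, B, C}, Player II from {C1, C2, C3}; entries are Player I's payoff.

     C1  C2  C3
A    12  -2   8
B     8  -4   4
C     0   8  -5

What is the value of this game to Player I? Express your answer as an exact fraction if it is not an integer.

Row minima: A → -2, B → -4, C → -5; maximin = -2.
Column maxima: C1 → 12, C2 → 8, C3 → 8; minimax = 8.
-2 ≠ 8, so there is no saddle point; optimal play is mixed.
B is strictly dominated by A, so Player I never plays it.
C1 is strictly dominated by C3 (it gives Player I strictly more in every row), so Player II never plays it.
On the remaining 2×2 (A, C vs C2, C3):
Let Player I play A with probability p. Expected payoff against C2: (-2)p + 8(1−p) = −10p + 8; against C3: 8p + (-5)(1−p) = 13p − 5.
Setting these equal: −10p + 8 = 13p − 5 ⇒ −23p = -13 ⇒ p = 13/23, and the value is (-10)·(13/23) + 8 = 54/23.
For Player II: with q = P(C2), equating A's and C's payoffs gives −10q + 8 = 13q − 5 ⇒ q = 13/23.

54/23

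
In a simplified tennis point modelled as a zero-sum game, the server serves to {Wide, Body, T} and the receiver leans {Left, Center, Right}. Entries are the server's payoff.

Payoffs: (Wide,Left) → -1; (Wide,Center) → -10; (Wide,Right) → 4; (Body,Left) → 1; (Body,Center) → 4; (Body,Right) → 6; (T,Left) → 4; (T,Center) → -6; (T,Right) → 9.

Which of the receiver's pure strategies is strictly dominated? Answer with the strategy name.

Right

Left holds the server's payoff strictly below Right in every row: -1 < 4, 1 < 6, 4 < 9.
So Right is strictly dominated for the receiver.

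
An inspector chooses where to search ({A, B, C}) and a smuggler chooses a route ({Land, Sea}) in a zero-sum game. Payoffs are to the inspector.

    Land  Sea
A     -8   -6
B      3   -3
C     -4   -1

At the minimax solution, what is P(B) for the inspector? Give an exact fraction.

1/3

Row minima: A → -8, B → -3, C → -4; maximin = -3.
Column maxima: Land → 3, Sea → -1; minimax = -1.
-3 ≠ -1, so there is no saddle point; optimal play is mixed.
A is strictly dominated by B, so the inspector never plays it.
On the remaining 2×2 (B, C vs Land, Sea):
Let the inspector play B with probability p. Expected payoff against Land: 3p + (-4)(1−p) = 7p − 4; against Sea: (-3)p + (-1)(1−p) = −2p − 1.
Setting these equal: 7p − 4 = −2p − 1 ⇒ 9p = 3 ⇒ p = 1/3, and the value is (7)·(1/3) − 4 = -5/3.
For the smuggler: with q = P(Land), equating B's and C's payoffs gives 6q − 3 = −3q − 1 ⇒ q = 2/9.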